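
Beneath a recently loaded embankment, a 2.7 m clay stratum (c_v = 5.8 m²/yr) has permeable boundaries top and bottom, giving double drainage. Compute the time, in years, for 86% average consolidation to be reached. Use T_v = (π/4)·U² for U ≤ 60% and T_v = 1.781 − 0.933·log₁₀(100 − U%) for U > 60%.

Drainage path length: H_d = H/2 = 1.35 m (double drainage).
U > 60%: T_v = 1.781 − 0.933·log₁₀(100 − 86) = 0.71166.
t = T_v·H_d²/c_v = 0.71166×1.35²/5.8 = 0.2236 years.

t ≈ 0.224 years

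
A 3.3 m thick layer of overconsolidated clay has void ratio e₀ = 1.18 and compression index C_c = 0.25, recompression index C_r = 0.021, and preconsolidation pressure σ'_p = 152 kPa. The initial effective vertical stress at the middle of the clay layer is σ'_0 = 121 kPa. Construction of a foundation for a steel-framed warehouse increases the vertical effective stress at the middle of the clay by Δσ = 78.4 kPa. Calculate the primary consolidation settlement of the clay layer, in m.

S_c ≈ 0.0478 m

Final effective stress: σ'_f = 121 + 78.4 = 199.4 kPa.
σ'_f = 199.4 > σ'_p = 152 kPa, so the stress path crosses the preconsolidation pressure — recompression up to σ'_p, then virgin compression beyond:
S_c = H/(1+e₀)·[C_r·log₁₀(σ'_p/σ'_0) + C_c·log₁₀(σ'_f/σ'_p)]
    = 3.3/2.18 × [0.021×log₁₀(152/121) + 0.25×log₁₀(199.4/152)]
    = 1.5138 × [0.0020802 + 0.02947] = 0.04776 m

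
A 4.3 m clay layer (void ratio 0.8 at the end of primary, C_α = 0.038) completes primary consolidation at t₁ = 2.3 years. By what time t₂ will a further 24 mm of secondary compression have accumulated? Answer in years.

S_s = C_α·H/(1+e_p)·log₁₀(t₂/t₁) ⇒ log₁₀(t₂/t₁) = S_s·(1+e_p)/(C_α·H).
log₁₀(t₂/t₁) = 0.024 × (1+0.8) / (0.038×4.3) = 0.2644
t₂ = t₁ × 10^0.2644 = 2.3 × 1.838 = 4.228 years

t₂ ≈ 4.23 years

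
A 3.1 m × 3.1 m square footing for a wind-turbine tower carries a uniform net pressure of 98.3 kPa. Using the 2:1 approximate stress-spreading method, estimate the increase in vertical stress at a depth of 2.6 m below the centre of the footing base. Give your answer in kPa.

By the 2:1 method the load spreads at 1 horizontal : 2 vertical, so at depth z the loaded area has grown by z in each plan dimension:
Δσ = qBL/((B+z)(L+z)) = 98.3×3.1×3.1/((3.1+2.6)(3.1+2.6)) = 29.076 kPa

Δσ_z ≈ 29.1 kPa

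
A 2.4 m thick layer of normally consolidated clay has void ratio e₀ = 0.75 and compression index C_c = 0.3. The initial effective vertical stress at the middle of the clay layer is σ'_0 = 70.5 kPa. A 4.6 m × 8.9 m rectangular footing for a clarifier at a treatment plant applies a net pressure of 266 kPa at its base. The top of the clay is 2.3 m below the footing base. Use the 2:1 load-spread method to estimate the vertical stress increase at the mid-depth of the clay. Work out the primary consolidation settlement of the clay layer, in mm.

Mid-depth of clay below the footing base: z = 2.3 + 2.4/2 = 3.5 m.
Stress increase at mid-clay by the 2:1 spreading method:
Δσ = qBL/((B+z)(L+z)) = 266×4.6×8.9/((4.6+3.5)(8.9+3.5)) = 108.42 kPa
Final effective stress: σ'_f = σ'_0 + Δσ = 70.5 + 108.42 = 178.92 kPa.
Normally consolidated clay, so the full stress increment lies on the virgin compression line:
S_c = C_c·H/(1+e₀)·log₁₀(σ'_f/σ'_0) = 0.3×2.4/(1+0.75)×log₁₀(178.92/70.5)
    = 0.41143 × 0.40447 = 0.1664 m

S_c ≈ 166 mm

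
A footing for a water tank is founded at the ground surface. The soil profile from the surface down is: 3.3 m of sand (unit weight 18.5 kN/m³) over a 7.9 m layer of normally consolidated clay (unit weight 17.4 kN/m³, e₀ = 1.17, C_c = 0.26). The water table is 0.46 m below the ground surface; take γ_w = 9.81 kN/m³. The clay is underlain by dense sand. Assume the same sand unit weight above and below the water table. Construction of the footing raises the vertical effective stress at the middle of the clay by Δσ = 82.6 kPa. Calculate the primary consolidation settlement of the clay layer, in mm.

S_c ≈ 344 mm

Mid-depth of clay below the ground surface: z = 3.3 + 7.9/2 = 7.25 m.
Total vertical stress at mid-clay: σ_v = 18.5×3.3 + 17.4×3.95 = 129.78 kPa.
Pore pressure: u = 9.81×(7.25 − 0.46) = 66.61 kPa.
Initial effective stress: σ'_0 = σ_v − u = 129.78 − 66.61 = 63.17 kPa.
Final effective stress: σ'_f = σ'_0 + Δσ = 63.17 + 82.6 = 145.77 kPa.
Normally consolidated clay, so the full stress increment lies on the virgin compression line:
S_c = C_c·H/(1+e₀)·log₁₀(σ'_f/σ'_0) = 0.26×7.9/(1+1.17)×log₁₀(145.77/63.17)
    = 0.94654 × 0.36316 = 0.3437 m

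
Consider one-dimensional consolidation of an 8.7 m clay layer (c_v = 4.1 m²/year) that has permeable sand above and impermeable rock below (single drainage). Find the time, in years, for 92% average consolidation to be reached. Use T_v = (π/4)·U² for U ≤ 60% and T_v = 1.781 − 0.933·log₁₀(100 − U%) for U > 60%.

Drainage path length: H_d = H = 8.7 m (single drainage).
U > 60%: T_v = 1.781 − 0.933·log₁₀(100 − 92) = 0.93842.
t = T_v·H_d²/c_v = 0.93842×8.7²/4.1 = 17.32 years.

t ≈ 17.3 years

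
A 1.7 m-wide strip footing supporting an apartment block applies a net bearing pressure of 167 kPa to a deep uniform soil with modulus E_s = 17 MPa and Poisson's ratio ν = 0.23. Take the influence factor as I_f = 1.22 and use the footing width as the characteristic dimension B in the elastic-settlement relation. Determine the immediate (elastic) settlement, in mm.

Immediate (elastic) settlement: S_e = q·B·(1−ν²)/E_s · I_f.
E_s = 17 MPa = 17000 kPa.
S_e = 167 × 1.7 × (1 − 0.23²) / 17000 × 1.22
    = 167 × 1.7 × 0.9471 / 17000 × 1.22
    = 0.0193 m = 19.3 mm

S_e ≈ 19.3 mm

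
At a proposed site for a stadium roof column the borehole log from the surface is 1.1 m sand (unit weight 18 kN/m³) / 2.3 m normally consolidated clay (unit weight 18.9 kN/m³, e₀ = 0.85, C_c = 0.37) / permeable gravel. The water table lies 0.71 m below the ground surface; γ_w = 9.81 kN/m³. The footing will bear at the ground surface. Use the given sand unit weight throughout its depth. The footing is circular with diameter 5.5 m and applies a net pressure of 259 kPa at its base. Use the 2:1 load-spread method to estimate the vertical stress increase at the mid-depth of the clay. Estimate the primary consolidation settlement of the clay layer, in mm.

S_c ≈ 356 mm

Mid-depth of clay below the ground surface: z = 1.1 + 2.3/2 = 2.25 m.
Total vertical stress at mid-clay: σ_v = 18×1.1 + 18.9×1.15 = 41.535 kPa.
Pore pressure: u = 9.81×(2.25 − 0.71) = 15.107 kPa.
Initial effective stress: σ'_0 = σ_v − u = 41.535 − 15.107 = 26.428 kPa.
Stress increase at mid-clay by the 2:1 spreading method:
Δσ ≈ qD²/(D+z)² = 259×5.5²/(5.5+2.25)² = 130.44 kPa
Final effective stress: σ'_f = σ'_0 + Δσ = 26.428 + 130.44 = 156.87 kPa.
Normally consolidated clay, so the full stress increment lies on the virgin compression line:
S_c = C_c·H/(1+e₀)·log₁₀(σ'_f/σ'_0) = 0.37×2.3/(1+0.85)×log₁₀(156.87/26.428)
    = 0.46 × 0.77348 = 0.3558 m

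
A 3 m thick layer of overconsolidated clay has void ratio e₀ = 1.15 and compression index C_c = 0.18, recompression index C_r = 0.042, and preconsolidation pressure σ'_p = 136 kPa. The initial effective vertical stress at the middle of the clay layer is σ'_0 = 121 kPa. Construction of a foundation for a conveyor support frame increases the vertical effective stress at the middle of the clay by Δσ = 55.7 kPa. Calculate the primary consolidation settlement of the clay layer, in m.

S_c ≈ 0.0315 m

Final effective stress: σ'_f = 121 + 55.7 = 176.7 kPa.
σ'_f = 176.7 > σ'_p = 136 kPa, so the stress path crosses the preconsolidation pressure — recompression up to σ'_p, then virgin compression beyond:
S_c = H/(1+e₀)·[C_r·log₁₀(σ'_p/σ'_0) + C_c·log₁₀(σ'_f/σ'_p)]
    = 3/2.15 × [0.042×log₁₀(136/121) + 0.18×log₁₀(176.7/136)]
    = 1.3953 × [0.0021316 + 0.020466] = 0.03153 m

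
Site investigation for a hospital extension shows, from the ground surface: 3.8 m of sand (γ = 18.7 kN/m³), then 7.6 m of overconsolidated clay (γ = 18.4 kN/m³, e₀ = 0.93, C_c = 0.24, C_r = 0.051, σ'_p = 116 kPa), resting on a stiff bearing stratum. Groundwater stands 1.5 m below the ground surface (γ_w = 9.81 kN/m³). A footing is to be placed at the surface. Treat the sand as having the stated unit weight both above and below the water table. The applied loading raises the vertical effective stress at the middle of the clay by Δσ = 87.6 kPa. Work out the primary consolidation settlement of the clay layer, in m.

S_c ≈ 0.185 m

Mid-depth of clay below the ground surface: z = 3.8 + 7.6/2 = 7.6 m.
Total vertical stress at mid-clay: σ_v = 18.7×3.8 + 18.4×3.8 = 140.98 kPa.
Pore pressure: u = 9.81×(7.6 − 1.5) = 59.841 kPa.
Initial effective stress: σ'_0 = σ_v − u = 140.98 − 59.841 = 81.139 kPa.
Final effective stress: σ'_f = 81.139 + 87.6 = 168.74 kPa.
σ'_f = 168.74 > σ'_p = 116 kPa, so the stress path crosses the preconsolidation pressure — recompression up to σ'_p, then virgin compression beyond:
S_c = H/(1+e₀)·[C_r·log₁₀(σ'_p/σ'_0) + C_c·log₁₀(σ'_f/σ'_p)]
    = 7.6/1.93 × [0.051×log₁₀(116/81.139) + 0.24×log₁₀(168.74/116)]
    = 3.9378 × [0.0079166 + 0.039062] = 0.185 m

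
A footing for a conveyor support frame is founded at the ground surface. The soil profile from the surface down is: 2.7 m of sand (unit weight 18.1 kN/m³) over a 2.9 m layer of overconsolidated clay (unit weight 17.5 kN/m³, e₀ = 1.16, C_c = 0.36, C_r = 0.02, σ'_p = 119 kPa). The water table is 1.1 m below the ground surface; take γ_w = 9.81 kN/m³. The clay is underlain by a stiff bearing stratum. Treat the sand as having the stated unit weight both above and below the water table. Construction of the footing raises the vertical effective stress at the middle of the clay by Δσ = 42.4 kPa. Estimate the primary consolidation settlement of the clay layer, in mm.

Mid-depth of clay below the ground surface: z = 2.7 + 2.9/2 = 4.15 m.
Total vertical stress at mid-clay: σ_v = 18.1×2.7 + 17.5×1.45 = 74.245 kPa.
Pore pressure: u = 9.81×(4.15 − 1.1) = 29.921 kPa.
Initial effective stress: σ'_0 = σ_v − u = 74.245 − 29.921 = 44.324 kPa.
Final effective stress: σ'_f = 44.324 + 42.4 = 86.724 kPa.
σ'_f = 86.724 ≤ σ'_p = 119 kPa, so the clay remains overconsolidated and only the recompression index applies:
S_c = C_r·H/(1+e₀)·log₁₀(σ'_f/σ'_0) = 0.02×2.9/2.16×log₁₀(86.724/44.324)
    = 0.026852 × 0.2915 = 0.007827 m

S_c ≈ 7.83 mm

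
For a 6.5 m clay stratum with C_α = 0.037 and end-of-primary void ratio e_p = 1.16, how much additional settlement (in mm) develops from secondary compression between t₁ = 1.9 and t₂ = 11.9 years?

S_s ≈ 88.7 mm

Secondary compression: S_s = C_α·H/(1+e_p)·log₁₀(t₂/t₁)
S_s = 0.037×6.5/(1+1.16)×log₁₀(11.9/1.9)
    = 0.1113 × 0.7968 = 0.08872 m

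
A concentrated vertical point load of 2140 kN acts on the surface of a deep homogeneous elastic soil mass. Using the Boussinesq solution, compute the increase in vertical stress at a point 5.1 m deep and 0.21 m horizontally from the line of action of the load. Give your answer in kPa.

Boussinesq vertical stress below a point load on an elastic half-space:
Δσ_z = 3P/(2πz²) · [1 + (r/z)²]^(−5/2)
r/z = 0.21/5.1 = 0.041176; [1+(r/z)²]^(−5/2) = 0.99577.
Δσ_z = 3×2140/(2π×5.1²) × 0.99577 = 39.284 × 0.99577 = 39.12 kPa

Δσ_z ≈ 39.1 kPa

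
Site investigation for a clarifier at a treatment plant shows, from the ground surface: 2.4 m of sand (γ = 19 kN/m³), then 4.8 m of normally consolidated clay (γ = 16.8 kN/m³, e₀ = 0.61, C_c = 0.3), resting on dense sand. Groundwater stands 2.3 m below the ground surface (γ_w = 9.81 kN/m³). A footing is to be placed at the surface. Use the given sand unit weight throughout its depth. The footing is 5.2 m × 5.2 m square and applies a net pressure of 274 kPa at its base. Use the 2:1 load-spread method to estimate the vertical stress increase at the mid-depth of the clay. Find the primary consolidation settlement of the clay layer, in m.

S_c ≈ 0.307 m

Mid-depth of clay below the ground surface: z = 2.4 + 4.8/2 = 4.8 m.
Total vertical stress at mid-clay: σ_v = 19×2.4 + 16.8×2.4 = 85.92 kPa.
Pore pressure: u = 9.81×(4.8 − 2.3) = 24.525 kPa.
Initial effective stress: σ'_0 = σ_v − u = 85.92 − 24.525 = 61.395 kPa.
Stress increase at mid-clay by the 2:1 spreading method:
Δσ = qBL/((B+z)(L+z)) = 274×5.2×5.2/((5.2+4.8)(5.2+4.8)) = 74.09 kPa
Final effective stress: σ'_f = σ'_0 + Δσ = 61.395 + 74.09 = 135.49 kPa.
Normally consolidated clay, so the full stress increment lies on the virgin compression line:
S_c = C_c·H/(1+e₀)·log₁₀(σ'_f/σ'_0) = 0.3×4.8/(1+0.61)×log₁₀(135.49/61.395)
    = 0.89441 × 0.34377 = 0.3075 m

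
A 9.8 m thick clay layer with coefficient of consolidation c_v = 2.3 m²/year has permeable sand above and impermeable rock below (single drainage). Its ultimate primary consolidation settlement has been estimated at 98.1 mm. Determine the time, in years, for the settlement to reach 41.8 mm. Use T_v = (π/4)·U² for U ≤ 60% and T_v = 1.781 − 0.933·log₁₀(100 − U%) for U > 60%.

t ≈ 5.95 years

Drainage path length: H_d = H = 9.8 m (single drainage).
U = S(t)/S_ult = 41.8/98.1 = 0.4261.
U ≤ 60%: T_v = (π/4)·U² = (π/4)×0.4261² = 0.1426.
t = T_v·H_d²/c_v = 0.1426×9.8²/2.3 = 5.954 years.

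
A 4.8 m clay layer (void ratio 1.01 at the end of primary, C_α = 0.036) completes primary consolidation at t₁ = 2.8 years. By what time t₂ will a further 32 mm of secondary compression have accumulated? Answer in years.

S_s = C_α·H/(1+e_p)·log₁₀(t₂/t₁) ⇒ log₁₀(t₂/t₁) = S_s·(1+e_p)/(C_α·H).
log₁₀(t₂/t₁) = 0.032 × (1+1.01) / (0.036×4.8) = 0.3722
t₂ = t₁ × 10^0.3722 = 2.8 × 2.356 = 6.598 years

t₂ ≈ 6.6 years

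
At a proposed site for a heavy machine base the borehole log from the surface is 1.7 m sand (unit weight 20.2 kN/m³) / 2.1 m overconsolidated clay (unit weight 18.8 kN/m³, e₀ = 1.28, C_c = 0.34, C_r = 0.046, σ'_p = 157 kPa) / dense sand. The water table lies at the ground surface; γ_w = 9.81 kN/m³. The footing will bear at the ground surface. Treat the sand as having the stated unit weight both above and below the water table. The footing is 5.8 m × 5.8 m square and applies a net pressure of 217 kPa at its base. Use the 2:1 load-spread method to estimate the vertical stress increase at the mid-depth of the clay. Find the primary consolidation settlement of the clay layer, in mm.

S_c ≈ 28.4 mm

Mid-depth of clay below the ground surface: z = 1.7 + 2.1/2 = 2.75 m.
Total vertical stress at mid-clay: σ_v = 20.2×1.7 + 18.8×1.05 = 54.08 kPa.
Pore pressure: u = 9.81×(2.75 − 0) = 26.978 kPa.
Initial effective stress: σ'_0 = σ_v − u = 54.08 − 26.978 = 27.102 kPa.
Stress increase at mid-clay by the 2:1 spreading method:
Δσ = qBL/((B+z)(L+z)) = 217×5.8×5.8/((5.8+2.75)(5.8+2.75)) = 99.858 kPa
Final effective stress: σ'_f = 27.102 + 99.858 = 126.96 kPa.
σ'_f = 126.96 ≤ σ'_p = 157 kPa, so the clay remains overconsolidated and only the recompression index applies:
S_c = C_r·H/(1+e₀)·log₁₀(σ'_f/σ'_0) = 0.046×2.1/2.28×log₁₀(126.96/27.102)
    = 0.042368 × 0.67067 = 0.02842 m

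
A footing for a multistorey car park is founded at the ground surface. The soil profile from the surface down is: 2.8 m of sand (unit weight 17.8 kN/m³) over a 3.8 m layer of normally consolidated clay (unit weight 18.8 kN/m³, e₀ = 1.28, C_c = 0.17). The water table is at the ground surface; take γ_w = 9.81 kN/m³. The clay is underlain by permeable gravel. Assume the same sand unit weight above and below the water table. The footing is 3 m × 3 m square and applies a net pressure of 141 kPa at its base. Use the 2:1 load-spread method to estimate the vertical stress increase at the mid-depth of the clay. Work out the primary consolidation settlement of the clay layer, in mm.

S_c ≈ 53.3 mm

Mid-depth of clay below the ground surface: z = 2.8 + 3.8/2 = 4.7 m.
Total vertical stress at mid-clay: σ_v = 17.8×2.8 + 18.8×1.9 = 85.56 kPa.
Pore pressure: u = 9.81×(4.7 − 0) = 46.107 kPa.
Initial effective stress: σ'_0 = σ_v − u = 85.56 − 46.107 = 39.453 kPa.
Stress increase at mid-clay by the 2:1 spreading method:
Δσ = qBL/((B+z)(L+z)) = 141×3×3/((3+4.7)(3+4.7)) = 21.403 kPa
Final effective stress: σ'_f = σ'_0 + Δσ = 39.453 + 21.403 = 60.856 kPa.
Normally consolidated clay, so the full stress increment lies on the virgin compression line:
S_c = C_c·H/(1+e₀)·log₁₀(σ'_f/σ'_0) = 0.17×3.8/(1+1.28)×log₁₀(60.856/39.453)
    = 0.28333 × 0.18822 = 0.05333 m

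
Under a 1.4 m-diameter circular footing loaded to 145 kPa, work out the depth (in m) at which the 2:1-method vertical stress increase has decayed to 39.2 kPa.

z ≈ 1.29 m

2:1 spreading — at depth z the loaded area has grown by z in each plan dimension:
qD²/(D+z)² = Δσ_z ⇒ z = D(√(q/Δσ_z) − 1) = 1.4×(√(145/39.2) − 1) = 1.293 m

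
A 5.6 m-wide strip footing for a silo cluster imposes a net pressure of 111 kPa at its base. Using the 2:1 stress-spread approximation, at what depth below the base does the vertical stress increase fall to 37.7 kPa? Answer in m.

z ≈ 10.9 m

2:1 spreading — at depth z the loaded area has grown by z in each plan dimension:
qB/(B+z) = Δσ_z ⇒ z = qB/Δσ_z − B = 111×5.6/37.7 − 5.6 = 10.89 m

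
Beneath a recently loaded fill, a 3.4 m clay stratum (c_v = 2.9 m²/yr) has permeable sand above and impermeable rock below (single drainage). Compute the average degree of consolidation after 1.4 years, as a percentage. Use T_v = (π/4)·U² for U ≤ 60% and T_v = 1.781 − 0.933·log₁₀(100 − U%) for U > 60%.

Drainage path length: H_d = H = 3.4 m (single drainage).
T_v = c_v·t/H_d² = 2.9×1.4/3.4² = 0.35121.
T_v = 0.35121 corresponds to the U > 60% branch:
U = 1 − 10^((1.781 − T_v)/0.933)/100 = 0.6592

U ≈ 65.9 %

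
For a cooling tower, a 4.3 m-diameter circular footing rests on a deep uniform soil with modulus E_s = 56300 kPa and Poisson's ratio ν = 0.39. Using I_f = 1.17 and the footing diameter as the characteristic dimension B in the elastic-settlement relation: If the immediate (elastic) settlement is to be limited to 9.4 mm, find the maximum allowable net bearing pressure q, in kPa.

S_e = q·B·(1−ν²)/E_s · I_f  ⇒  q = S_e·E_s / (B·(1−ν²)·I_f).
q = 0.0094 × 56300 / (4.3 × 0.8479 × 1.17) = 124.1 kPa

q ≈ 124 kPa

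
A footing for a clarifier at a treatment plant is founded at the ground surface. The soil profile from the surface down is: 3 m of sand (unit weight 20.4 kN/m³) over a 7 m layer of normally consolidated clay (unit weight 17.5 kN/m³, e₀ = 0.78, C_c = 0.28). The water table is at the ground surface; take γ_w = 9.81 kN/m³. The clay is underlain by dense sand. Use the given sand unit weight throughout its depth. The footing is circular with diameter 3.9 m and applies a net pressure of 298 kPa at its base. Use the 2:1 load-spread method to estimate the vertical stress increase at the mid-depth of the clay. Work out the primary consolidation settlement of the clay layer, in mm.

Mid-depth of clay below the ground surface: z = 3 + 7/2 = 6.5 m.
Total vertical stress at mid-clay: σ_v = 20.4×3 + 17.5×3.5 = 122.45 kPa.
Pore pressure: u = 9.81×(6.5 − 0) = 63.765 kPa.
Initial effective stress: σ'_0 = σ_v − u = 122.45 − 63.765 = 58.685 kPa.
Stress increase at mid-clay by the 2:1 spreading method:
Δσ ≈ qD²/(D+z)² = 298×3.9²/(3.9+6.5)² = 41.906 kPa
Final effective stress: σ'_f = σ'_0 + Δσ = 58.685 + 41.906 = 100.59 kPa.
Normally consolidated clay, so the full stress increment lies on the virgin compression line:
S_c = C_c·H/(1+e₀)·log₁₀(σ'_f/σ'_0) = 0.28×7/(1+0.78)×log₁₀(100.59/58.685)
    = 1.1011 × 0.23403 = 0.2577 m

S_c ≈ 258 mm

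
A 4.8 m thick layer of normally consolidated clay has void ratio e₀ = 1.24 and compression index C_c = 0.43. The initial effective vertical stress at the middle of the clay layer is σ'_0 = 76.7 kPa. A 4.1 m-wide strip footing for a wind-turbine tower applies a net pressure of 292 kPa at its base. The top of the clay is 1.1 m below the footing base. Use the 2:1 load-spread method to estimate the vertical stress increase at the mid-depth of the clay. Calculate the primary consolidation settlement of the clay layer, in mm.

Mid-depth of clay below the footing base: z = 1.1 + 4.8/2 = 3.5 m.
Stress increase at mid-clay by the 2:1 spreading method:
Δσ = qB/(B+z) = 292×4.1/(4.1+3.5) = 157.53 kPa
Final effective stress: σ'_f = σ'_0 + Δσ = 76.7 + 157.53 = 234.23 kPa.
Normally consolidated clay, so the full stress increment lies on the virgin compression line:
S_c = C_c·H/(1+e₀)·log₁₀(σ'_f/σ'_0) = 0.43×4.8/(1+1.24)×log₁₀(234.23/76.7)
    = 0.92143 × 0.48485 = 0.4468 m

S_c ≈ 447 mm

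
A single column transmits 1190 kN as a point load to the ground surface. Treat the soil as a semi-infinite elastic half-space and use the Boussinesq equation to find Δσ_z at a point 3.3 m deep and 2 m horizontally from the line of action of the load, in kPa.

Boussinesq vertical stress below a point load on an elastic half-space:
Δσ_z = 3P/(2πz²) · [1 + (r/z)²]^(−5/2)
r/z = 2/3.3 = 0.60606; [1+(r/z)²]^(−5/2) = 0.45744.
Δσ_z = 3×1190/(2π×3.3²) × 0.45744 = 52.175 × 0.45744 = 23.87 kPa

Δσ_z ≈ 23.9 kPa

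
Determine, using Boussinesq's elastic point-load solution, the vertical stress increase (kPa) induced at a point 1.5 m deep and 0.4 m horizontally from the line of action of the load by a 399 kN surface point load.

Boussinesq vertical stress below a point load on an elastic half-space:
Δσ_z = 3P/(2πz²) · [1 + (r/z)²]^(−5/2)
r/z = 0.4/1.5 = 0.26667; [1+(r/z)²]^(−5/2) = 0.8422.
Δσ_z = 3×399/(2π×1.5²) × 0.8422 = 84.67 × 0.8422 = 71.31 kPa

Δσ_z ≈ 71.3 kPa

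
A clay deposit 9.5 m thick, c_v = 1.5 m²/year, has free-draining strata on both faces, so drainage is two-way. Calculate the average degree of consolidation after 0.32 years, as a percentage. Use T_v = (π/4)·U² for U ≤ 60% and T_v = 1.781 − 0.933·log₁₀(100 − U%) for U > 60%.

Drainage path length: H_d = H/2 = 4.75 m (double drainage).
T_v = c_v·t/H_d² = 1.5×0.32/4.75² = 0.021274.
T_v = 0.021274 corresponds to the U ≤ 60% branch:
U = √(4T_v/π) = 0.1646

U ≈ 16.5 %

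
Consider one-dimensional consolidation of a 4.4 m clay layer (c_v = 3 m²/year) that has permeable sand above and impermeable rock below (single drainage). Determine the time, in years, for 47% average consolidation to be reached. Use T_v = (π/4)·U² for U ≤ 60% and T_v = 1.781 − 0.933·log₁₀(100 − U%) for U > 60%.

t ≈ 1.12 years

Drainage path length: H_d = H = 4.4 m (single drainage).
U ≤ 60%: T_v = (π/4)·U² = (π/4)×0.47² = 0.17349.
t = T_v·H_d²/c_v = 0.17349×4.4²/3 = 1.12 years.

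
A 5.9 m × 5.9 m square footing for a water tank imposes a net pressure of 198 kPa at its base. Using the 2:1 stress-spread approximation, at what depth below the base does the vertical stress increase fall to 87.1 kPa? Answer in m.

z ≈ 3 m

2:1 spreading — at depth z the loaded area has grown by z in each plan dimension:
qB²/(B+z)² = Δσ_z ⇒ z = B(√(q/Δσ_z) − 1) = 5.9×(√(198/87.1) − 1) = 2.996 m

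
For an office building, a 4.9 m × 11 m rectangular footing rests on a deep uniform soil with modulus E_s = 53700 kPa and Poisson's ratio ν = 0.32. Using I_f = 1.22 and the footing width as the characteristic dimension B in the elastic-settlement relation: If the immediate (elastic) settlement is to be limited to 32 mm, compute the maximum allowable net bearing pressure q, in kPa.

q ≈ 320 kPa

S_e = q·B·(1−ν²)/E_s · I_f  ⇒  q = S_e·E_s / (B·(1−ν²)·I_f).
q = 0.032 × 53700 / (4.9 × 0.8976 × 1.22) = 320.2 kPa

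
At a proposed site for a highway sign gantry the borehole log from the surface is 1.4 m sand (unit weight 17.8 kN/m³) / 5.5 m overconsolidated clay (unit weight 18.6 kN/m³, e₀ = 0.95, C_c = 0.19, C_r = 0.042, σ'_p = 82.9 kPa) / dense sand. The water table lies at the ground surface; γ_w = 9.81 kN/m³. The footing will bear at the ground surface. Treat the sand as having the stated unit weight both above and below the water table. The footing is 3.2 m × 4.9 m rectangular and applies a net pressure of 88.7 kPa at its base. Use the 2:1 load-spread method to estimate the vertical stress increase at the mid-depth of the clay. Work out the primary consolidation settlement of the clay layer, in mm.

Mid-depth of clay below the ground surface: z = 1.4 + 5.5/2 = 4.15 m.
Total vertical stress at mid-clay: σ_v = 17.8×1.4 + 18.6×2.75 = 76.07 kPa.
Pore pressure: u = 9.81×(4.15 − 0) = 40.712 kPa.
Initial effective stress: σ'_0 = σ_v − u = 76.07 − 40.712 = 35.358 kPa.
Stress increase at mid-clay by the 2:1 spreading method:
Δσ = qBL/((B+z)(L+z)) = 88.7×3.2×4.9/((3.2+4.15)(4.9+4.15)) = 20.909 kPa
Final effective stress: σ'_f = 35.358 + 20.909 = 56.267 kPa.
σ'_f = 56.267 ≤ σ'_p = 82.9 kPa, so the clay remains overconsolidated and only the recompression index applies:
S_c = C_r·H/(1+e₀)·log₁₀(σ'_f/σ'_0) = 0.042×5.5/1.95×log₁₀(56.267/35.358)
    = 0.11846 × 0.20177 = 0.0239 m

S_c ≈ 23.9 mm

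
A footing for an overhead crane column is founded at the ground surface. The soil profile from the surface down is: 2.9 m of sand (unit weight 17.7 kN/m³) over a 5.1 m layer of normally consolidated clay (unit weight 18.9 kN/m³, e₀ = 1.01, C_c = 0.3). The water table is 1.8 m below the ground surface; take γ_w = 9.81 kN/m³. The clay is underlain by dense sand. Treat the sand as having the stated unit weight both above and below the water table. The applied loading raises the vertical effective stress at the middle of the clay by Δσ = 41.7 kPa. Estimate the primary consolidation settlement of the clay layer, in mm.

S_c ≈ 166 mm

Mid-depth of clay below the ground surface: z = 2.9 + 5.1/2 = 5.45 m.
Total vertical stress at mid-clay: σ_v = 17.7×2.9 + 18.9×2.55 = 99.525 kPa.
Pore pressure: u = 9.81×(5.45 − 1.8) = 35.806 kPa.
Initial effective stress: σ'_0 = σ_v − u = 99.525 − 35.806 = 63.719 kPa.
Final effective stress: σ'_f = σ'_0 + Δσ = 63.719 + 41.7 = 105.42 kPa.
Normally consolidated clay, so the full stress increment lies on the virgin compression line:
S_c = C_c·H/(1+e₀)·log₁₀(σ'_f/σ'_0) = 0.3×5.1/(1+1.01)×log₁₀(105.42/63.719)
    = 0.76119 × 0.21865 = 0.1664 m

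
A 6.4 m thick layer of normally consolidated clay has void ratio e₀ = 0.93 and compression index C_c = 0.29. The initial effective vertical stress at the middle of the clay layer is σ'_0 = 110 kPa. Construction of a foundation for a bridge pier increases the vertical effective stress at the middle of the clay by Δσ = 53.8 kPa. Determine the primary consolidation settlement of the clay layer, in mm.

Final effective stress: σ'_f = σ'_0 + Δσ = 110 + 53.8 = 163.8 kPa.
Normally consolidated clay, so the full stress increment lies on the virgin compression line:
S_c = C_c·H/(1+e₀)·log₁₀(σ'_f/σ'_0) = 0.29×6.4/(1+0.93)×log₁₀(163.8/110)
    = 0.96166 × 0.17292 = 0.1663 m

S_c ≈ 166 mm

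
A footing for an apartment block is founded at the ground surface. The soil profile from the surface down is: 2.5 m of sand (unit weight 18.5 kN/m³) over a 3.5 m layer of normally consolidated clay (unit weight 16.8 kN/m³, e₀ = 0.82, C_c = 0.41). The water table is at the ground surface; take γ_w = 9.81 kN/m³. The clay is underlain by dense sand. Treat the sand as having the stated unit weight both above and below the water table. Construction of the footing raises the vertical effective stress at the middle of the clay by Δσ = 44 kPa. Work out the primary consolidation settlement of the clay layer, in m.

S_c ≈ 0.285 m

Mid-depth of clay below the ground surface: z = 2.5 + 3.5/2 = 4.25 m.
Total vertical stress at mid-clay: σ_v = 18.5×2.5 + 16.8×1.75 = 75.65 kPa.
Pore pressure: u = 9.81×(4.25 − 0) = 41.693 kPa.
Initial effective stress: σ'_0 = σ_v − u = 75.65 − 41.693 = 33.957 kPa.
Final effective stress: σ'_f = σ'_0 + Δσ = 33.957 + 44 = 77.957 kPa.
Normally consolidated clay, so the full stress increment lies on the virgin compression line:
S_c = C_c·H/(1+e₀)·log₁₀(σ'_f/σ'_0) = 0.41×3.5/(1+0.82)×log₁₀(77.957/33.957)
    = 0.78846 × 0.36093 = 0.2846 m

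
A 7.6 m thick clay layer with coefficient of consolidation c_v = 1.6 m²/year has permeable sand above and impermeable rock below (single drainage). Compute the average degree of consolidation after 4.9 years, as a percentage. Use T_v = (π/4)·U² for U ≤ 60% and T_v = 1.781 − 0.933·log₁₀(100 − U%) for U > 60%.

Drainage path length: H_d = H = 7.6 m (single drainage).
T_v = c_v·t/H_d² = 1.6×4.9/7.6² = 0.13573.
T_v = 0.13573 corresponds to the U ≤ 60% branch:
U = √(4T_v/π) = 0.4157

U ≈ 41.6 %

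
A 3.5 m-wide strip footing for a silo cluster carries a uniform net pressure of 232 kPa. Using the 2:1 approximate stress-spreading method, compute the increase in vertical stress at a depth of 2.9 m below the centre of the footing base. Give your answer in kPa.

Δσ_z ≈ 127 kPa

By the 2:1 method the load spreads at 1 horizontal : 2 vertical, so at depth z the loaded area has grown by z in each plan dimension:
Δσ = qB/(B+z) = 232×3.5/(3.5+2.9) = 126.88 kPa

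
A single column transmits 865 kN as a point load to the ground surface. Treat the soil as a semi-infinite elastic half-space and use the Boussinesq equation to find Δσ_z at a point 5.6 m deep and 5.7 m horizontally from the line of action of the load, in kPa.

Boussinesq vertical stress below a point load on an elastic half-space:
Δσ_z = 3P/(2πz²) · [1 + (r/z)²]^(−5/2)
r/z = 5.7/5.6 = 1.0179; [1+(r/z)²]^(−5/2) = 0.16906.
Δσ_z = 3×865/(2π×5.6²) × 0.16906 = 13.17 × 0.16906 = 2.227 kPa

Δσ_z ≈ 2.23 kPa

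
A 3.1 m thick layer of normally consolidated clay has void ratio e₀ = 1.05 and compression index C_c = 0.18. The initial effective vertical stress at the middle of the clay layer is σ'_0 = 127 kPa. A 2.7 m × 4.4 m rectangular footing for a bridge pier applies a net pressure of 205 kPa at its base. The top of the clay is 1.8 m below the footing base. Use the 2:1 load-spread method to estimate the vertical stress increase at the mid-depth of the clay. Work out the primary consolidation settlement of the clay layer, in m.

S_c ≈ 0.0405 m

Mid-depth of clay below the footing base: z = 1.8 + 3.1/2 = 3.35 m.
Stress increase at mid-clay by the 2:1 spreading method:
Δσ = qBL/((B+z)(L+z)) = 205×2.7×4.4/((2.7+3.35)(4.4+3.35)) = 51.941 kPa
Final effective stress: σ'_f = σ'_0 + Δσ = 127 + 51.941 = 178.94 kPa.
Normally consolidated clay, so the full stress increment lies on the virgin compression line:
S_c = C_c·H/(1+e₀)·log₁₀(σ'_f/σ'_0) = 0.18×3.1/(1+1.05)×log₁₀(178.94/127)
    = 0.2722 × 0.1489 = 0.04053 m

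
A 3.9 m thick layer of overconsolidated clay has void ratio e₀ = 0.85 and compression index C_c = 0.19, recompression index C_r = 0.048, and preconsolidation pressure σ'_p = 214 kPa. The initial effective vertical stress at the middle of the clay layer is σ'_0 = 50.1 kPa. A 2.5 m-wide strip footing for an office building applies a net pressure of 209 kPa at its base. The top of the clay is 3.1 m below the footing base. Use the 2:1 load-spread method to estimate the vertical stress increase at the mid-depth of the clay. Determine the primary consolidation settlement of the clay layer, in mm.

S_c ≈ 38.1 mm

Mid-depth of clay below the footing base: z = 3.1 + 3.9/2 = 5.05 m.
Stress increase at mid-clay by the 2:1 spreading method:
Δσ = qB/(B+z) = 209×2.5/(2.5+5.05) = 69.205 kPa
Final effective stress: σ'_f = 50.1 + 69.205 = 119.31 kPa.
σ'_f = 119.31 ≤ σ'_p = 214 kPa, so the clay remains overconsolidated and only the recompression index applies:
S_c = C_r·H/(1+e₀)·log₁₀(σ'_f/σ'_0) = 0.048×3.9/1.85×log₁₀(119.31/50.1)
    = 0.10119 × 0.37684 = 0.03813 m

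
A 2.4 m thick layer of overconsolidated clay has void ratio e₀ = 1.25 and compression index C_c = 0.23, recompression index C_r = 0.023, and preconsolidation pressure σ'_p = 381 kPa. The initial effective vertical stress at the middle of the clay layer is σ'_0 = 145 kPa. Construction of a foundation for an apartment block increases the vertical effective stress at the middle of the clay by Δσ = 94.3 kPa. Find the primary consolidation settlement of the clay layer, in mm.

Final effective stress: σ'_f = 145 + 94.3 = 239.3 kPa.
σ'_f = 239.3 ≤ σ'_p = 381 kPa, so the clay remains overconsolidated and only the recompression index applies:
S_c = C_r·H/(1+e₀)·log₁₀(σ'_f/σ'_0) = 0.023×2.4/2.25×log₁₀(239.3/145)
    = 0.024534 × 0.21757 = 0.005338 m

S_c ≈ 5.34 mm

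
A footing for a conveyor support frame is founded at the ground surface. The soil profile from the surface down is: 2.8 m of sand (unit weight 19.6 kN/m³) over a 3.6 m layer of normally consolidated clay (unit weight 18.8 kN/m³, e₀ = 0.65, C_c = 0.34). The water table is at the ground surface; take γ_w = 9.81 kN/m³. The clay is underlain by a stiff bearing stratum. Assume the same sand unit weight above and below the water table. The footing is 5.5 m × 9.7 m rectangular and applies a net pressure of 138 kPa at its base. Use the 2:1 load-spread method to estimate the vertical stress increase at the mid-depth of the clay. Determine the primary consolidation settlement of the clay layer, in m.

Mid-depth of clay below the ground surface: z = 2.8 + 3.6/2 = 4.6 m.
Total vertical stress at mid-clay: σ_v = 19.6×2.8 + 18.8×1.8 = 88.72 kPa.
Pore pressure: u = 9.81×(4.6 − 0) = 45.126 kPa.
Initial effective stress: σ'_0 = σ_v − u = 88.72 − 45.126 = 43.594 kPa.
Stress increase at mid-clay by the 2:1 spreading method:
Δσ = qBL/((B+z)(L+z)) = 138×5.5×9.7/((5.5+4.6)(9.7+4.6)) = 50.975 kPa
Final effective stress: σ'_f = σ'_0 + Δσ = 43.594 + 50.975 = 94.569 kPa.
Normally consolidated clay, so the full stress increment lies on the virgin compression line:
S_c = C_c·H/(1+e₀)·log₁₀(σ'_f/σ'_0) = 0.34×3.6/(1+0.65)×log₁₀(94.569/43.594)
    = 0.74182 × 0.33632 = 0.2495 m

S_c ≈ 0.249 m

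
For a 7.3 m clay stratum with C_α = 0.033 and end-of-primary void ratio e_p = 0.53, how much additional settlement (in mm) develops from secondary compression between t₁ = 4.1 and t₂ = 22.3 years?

Secondary compression: S_s = C_α·H/(1+e_p)·log₁₀(t₂/t₁)
S_s = 0.033×7.3/(1+0.53)×log₁₀(22.3/4.1)
    = 0.1575 × 0.7355 = 0.1158 m

S_s ≈ 116 mm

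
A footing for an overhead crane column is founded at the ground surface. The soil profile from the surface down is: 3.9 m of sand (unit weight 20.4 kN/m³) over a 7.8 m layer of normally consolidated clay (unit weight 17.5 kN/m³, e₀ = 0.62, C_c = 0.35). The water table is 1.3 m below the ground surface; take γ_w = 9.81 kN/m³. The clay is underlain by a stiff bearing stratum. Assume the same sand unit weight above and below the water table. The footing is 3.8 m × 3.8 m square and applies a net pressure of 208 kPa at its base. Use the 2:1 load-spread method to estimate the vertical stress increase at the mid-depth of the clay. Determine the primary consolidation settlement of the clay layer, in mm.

Mid-depth of clay below the ground surface: z = 3.9 + 7.8/2 = 7.8 m.
Total vertical stress at mid-clay: σ_v = 20.4×3.9 + 17.5×3.9 = 147.81 kPa.
Pore pressure: u = 9.81×(7.8 − 1.3) = 63.765 kPa.
Initial effective stress: σ'_0 = σ_v − u = 147.81 − 63.765 = 84.045 kPa.
Stress increase at mid-clay by the 2:1 spreading method:
Δσ = qBL/((B+z)(L+z)) = 208×3.8×3.8/((3.8+7.8)(3.8+7.8)) = 22.321 kPa
Final effective stress: σ'_f = σ'_0 + Δσ = 84.045 + 22.321 = 106.37 kPa.
Normally consolidated clay, so the full stress increment lies on the virgin compression line:
S_c = C_c·H/(1+e₀)·log₁₀(σ'_f/σ'_0) = 0.35×7.8/(1+0.62)×log₁₀(106.37/84.045)
    = 1.6852 × 0.10231 = 0.1724 m

S_c ≈ 172 mm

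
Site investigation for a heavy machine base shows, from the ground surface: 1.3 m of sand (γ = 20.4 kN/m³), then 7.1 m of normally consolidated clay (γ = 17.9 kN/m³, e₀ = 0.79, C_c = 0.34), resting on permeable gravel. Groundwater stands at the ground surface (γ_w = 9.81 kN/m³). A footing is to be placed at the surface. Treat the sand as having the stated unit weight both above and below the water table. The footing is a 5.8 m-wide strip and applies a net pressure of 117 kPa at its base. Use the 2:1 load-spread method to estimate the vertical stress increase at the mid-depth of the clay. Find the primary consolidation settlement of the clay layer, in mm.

Mid-depth of clay below the ground surface: z = 1.3 + 7.1/2 = 4.85 m.
Total vertical stress at mid-clay: σ_v = 20.4×1.3 + 17.9×3.55 = 90.065 kPa.
Pore pressure: u = 9.81×(4.85 − 0) = 47.578 kPa.
Initial effective stress: σ'_0 = σ_v − u = 90.065 − 47.578 = 42.487 kPa.
Stress increase at mid-clay by the 2:1 spreading method:
Δσ = qB/(B+z) = 117×5.8/(5.8+4.85) = 63.718 kPa
Final effective stress: σ'_f = σ'_0 + Δσ = 42.487 + 63.718 = 106.21 kPa.
Normally consolidated clay, so the full stress increment lies on the virgin compression line:
S_c = C_c·H/(1+e₀)·log₁₀(σ'_f/σ'_0) = 0.34×7.1/(1+0.79)×log₁₀(106.21/42.487)
    = 1.3486 × 0.39791 = 0.5366 m

S_c ≈ 537 mm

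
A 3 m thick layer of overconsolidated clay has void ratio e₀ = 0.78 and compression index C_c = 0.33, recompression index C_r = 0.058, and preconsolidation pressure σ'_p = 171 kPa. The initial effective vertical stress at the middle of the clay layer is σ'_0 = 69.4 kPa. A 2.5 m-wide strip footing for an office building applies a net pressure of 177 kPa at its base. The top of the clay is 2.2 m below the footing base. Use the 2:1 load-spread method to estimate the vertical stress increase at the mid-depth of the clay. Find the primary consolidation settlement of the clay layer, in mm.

S_c ≈ 30 mm

Mid-depth of clay below the footing base: z = 2.2 + 3/2 = 3.7 m.
Stress increase at mid-clay by the 2:1 spreading method:
Δσ = qB/(B+z) = 177×2.5/(2.5+3.7) = 71.371 kPa
Final effective stress: σ'_f = 69.4 + 71.371 = 140.77 kPa.
σ'_f = 140.77 ≤ σ'_p = 171 kPa, so the clay remains overconsolidated and only the recompression index applies:
S_c = C_r·H/(1+e₀)·log₁₀(σ'_f/σ'_0) = 0.058×3/1.78×log₁₀(140.77/69.4)
    = 0.097753 × 0.30715 = 0.03002 m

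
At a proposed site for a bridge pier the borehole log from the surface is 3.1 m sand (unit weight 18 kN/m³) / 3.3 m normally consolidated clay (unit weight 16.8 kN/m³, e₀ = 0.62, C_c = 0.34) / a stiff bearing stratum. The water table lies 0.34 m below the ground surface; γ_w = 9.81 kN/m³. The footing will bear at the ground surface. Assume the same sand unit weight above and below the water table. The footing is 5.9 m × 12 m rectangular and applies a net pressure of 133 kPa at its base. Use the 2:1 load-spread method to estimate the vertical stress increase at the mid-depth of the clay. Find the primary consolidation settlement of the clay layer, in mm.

Mid-depth of clay below the ground surface: z = 3.1 + 3.3/2 = 4.75 m.
Total vertical stress at mid-clay: σ_v = 18×3.1 + 16.8×1.65 = 83.52 kPa.
Pore pressure: u = 9.81×(4.75 − 0.34) = 43.262 kPa.
Initial effective stress: σ'_0 = σ_v − u = 83.52 − 43.262 = 40.258 kPa.
Stress increase at mid-clay by the 2:1 spreading method:
Δσ = qBL/((B+z)(L+z)) = 133×5.9×12/((5.9+4.75)(12+4.75)) = 52.786 kPa
Final effective stress: σ'_f = σ'_0 + Δσ = 40.258 + 52.786 = 93.044 kPa.
Normally consolidated clay, so the full stress increment lies on the virgin compression line:
S_c = C_c·H/(1+e₀)·log₁₀(σ'_f/σ'_0) = 0.34×3.3/(1+0.62)×log₁₀(93.044/40.258)
    = 0.69259 × 0.36384 = 0.252 m

S_c ≈ 252 mm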